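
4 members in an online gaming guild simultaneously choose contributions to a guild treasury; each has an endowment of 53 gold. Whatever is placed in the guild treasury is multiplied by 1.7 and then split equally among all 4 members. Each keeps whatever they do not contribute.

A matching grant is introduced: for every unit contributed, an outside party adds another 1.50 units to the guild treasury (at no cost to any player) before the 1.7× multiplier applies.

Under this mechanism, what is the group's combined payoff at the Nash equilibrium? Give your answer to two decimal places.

901.00 gold

Under the mechanism each unit contributed yields 1.7 × 2.50 / 4 = 1.0625 back to its contributor per unit of net cost, which exceeds 1, making full contribution the dominant choice for everyone.
So the Nash equilibrium is full contribution by all 4; the group earns 1.7 × 2.50 × 212 = 901.00.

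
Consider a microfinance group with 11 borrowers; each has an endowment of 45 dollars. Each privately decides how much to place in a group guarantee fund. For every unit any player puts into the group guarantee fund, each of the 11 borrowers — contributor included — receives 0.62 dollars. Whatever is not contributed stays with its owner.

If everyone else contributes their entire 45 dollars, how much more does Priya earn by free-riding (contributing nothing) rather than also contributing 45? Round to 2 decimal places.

Switching from a contribution of 45 to 0 lets Priya keep an extra 45 dollars, but lowers the group guarantee fund by 45, which costs Priya their own share of that drop: 0.62 × 45 = 27.90.
Net gain = 45 − 27.90 = 17.10. The private return per contributed unit (0.62) is below 1, so free-riding is indeed the best response regardless of what the others do.

17.10 dollars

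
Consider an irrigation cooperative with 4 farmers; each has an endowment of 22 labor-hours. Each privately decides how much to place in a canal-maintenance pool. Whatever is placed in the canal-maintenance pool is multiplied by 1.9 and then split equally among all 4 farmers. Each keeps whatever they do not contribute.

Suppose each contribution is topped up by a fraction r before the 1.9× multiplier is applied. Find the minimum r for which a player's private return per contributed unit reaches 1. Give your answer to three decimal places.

1.105

With matching at rate r, one contributed unit becomes (1 + r) in the canal-maintenance pool and returns 1.9 × (1 + r) / 4 to the contributor.
Setting this equal to 1: 1 + r = 4/1.9 = 2.1053.
So the minimum matching rate is r = 2.1053 − 1 = 1.105.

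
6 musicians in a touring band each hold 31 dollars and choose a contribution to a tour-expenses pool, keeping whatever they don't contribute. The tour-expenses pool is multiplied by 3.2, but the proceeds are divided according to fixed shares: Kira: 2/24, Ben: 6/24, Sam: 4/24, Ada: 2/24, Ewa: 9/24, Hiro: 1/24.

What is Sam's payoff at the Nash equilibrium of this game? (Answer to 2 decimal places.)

Player j's private return per contributed unit is 3.2 × (j's share). Contributing is weakly dominant for j when that share is at least 1/3.2 = 0.3125, and contributing 0 is dominant otherwise.
Ewa alone (share 9/24) is above the threshold, contributing 31; the remaining 5 contribute 0. Total contributed: 31.
Sam keeps 31 and receives 3.2 × 31 × 4/24 = 16.53 from the tour-expenses pool, for a payoff of 47.53.

47.53 dollars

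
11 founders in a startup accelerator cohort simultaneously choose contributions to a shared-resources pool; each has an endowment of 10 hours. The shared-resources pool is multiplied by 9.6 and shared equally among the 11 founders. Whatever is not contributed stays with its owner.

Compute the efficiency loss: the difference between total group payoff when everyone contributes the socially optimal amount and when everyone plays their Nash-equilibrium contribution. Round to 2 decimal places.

Each contributed unit returns 9.6/11 = 0.8727 to its contributor — below 1 — so contributing 0 is dominant for every player. At the Nash equilibrium everyone keeps their 10, and the group total is 11 × 10 = 110.
Each contributed unit returns 9.600 to the group as a whole (0.8727 to each of 11 players), which exceeds 1, so the social optimum is full contribution: group total = 9.600 × 110 = 1056.00.
Efficiency loss = 1056.00 − 110 = 946.00.

946.00 hours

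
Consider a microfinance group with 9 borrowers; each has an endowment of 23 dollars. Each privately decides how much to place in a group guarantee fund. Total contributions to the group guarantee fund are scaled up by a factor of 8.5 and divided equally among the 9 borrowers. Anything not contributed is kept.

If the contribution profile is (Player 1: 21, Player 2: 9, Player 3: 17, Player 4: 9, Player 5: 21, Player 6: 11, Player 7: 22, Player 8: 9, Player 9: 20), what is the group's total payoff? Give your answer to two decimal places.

1249.50 dollars

Total contributed: 21 + 9 + 17 + 9 + 21 + 11 + 22 + 9 + 20 = 139; total kept: 9 × 23 − 139 = 68.
The group guarantee fund pays out 8.5 × 139 = 1181.50 in aggregate.
Group total = 68 + 1181.50 = 1249.50.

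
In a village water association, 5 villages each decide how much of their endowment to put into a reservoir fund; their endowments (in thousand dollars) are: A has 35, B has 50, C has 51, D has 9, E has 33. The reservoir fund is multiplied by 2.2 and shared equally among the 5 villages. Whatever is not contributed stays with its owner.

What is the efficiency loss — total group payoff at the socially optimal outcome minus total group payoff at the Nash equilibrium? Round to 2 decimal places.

213.60 thousand dollars

The private return per contributed unit is 2.2/5 = 0.4400 < 1 for every player regardless of endowment, so the Nash equilibrium is zero contribution and the group total is Σ E_j = 35 + 50 + 51 + 9 + 33 = 178.
Each contributed unit returns 2.200 to the group, so the social optimum is full contribution by everyone: group total = 2.200 × 178 = 391.60.
Efficiency loss = (2.200 − 1) × 178 = 213.60.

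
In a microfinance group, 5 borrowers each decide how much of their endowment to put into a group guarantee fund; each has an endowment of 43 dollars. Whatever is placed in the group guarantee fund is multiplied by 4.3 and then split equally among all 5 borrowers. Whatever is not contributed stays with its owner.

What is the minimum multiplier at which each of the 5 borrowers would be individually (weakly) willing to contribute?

5

A contributed unit returns (multiplier)/5 to its contributor.
This reaches 1 exactly when the multiplier is 5.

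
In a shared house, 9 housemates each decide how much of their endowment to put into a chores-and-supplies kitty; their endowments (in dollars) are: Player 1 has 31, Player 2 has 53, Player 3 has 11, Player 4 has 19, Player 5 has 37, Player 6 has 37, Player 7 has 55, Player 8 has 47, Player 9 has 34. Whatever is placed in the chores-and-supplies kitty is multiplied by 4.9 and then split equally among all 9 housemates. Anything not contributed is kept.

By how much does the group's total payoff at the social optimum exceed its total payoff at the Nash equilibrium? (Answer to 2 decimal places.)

The private return per contributed unit is 4.9/9 = 0.5444 < 1 for every player regardless of endowment, so the Nash equilibrium is zero contribution and the group total is Σ E_j = 31 + 53 + 11 + 19 + 37 + 37 + 55 + 47 + 34 = 324.
Each contributed unit returns 4.900 to the group, so the social optimum is full contribution by everyone: group total = 4.900 × 324 = 1587.60.
Efficiency loss = (4.900 − 1) × 324 = 1263.60.

1263.60 dollars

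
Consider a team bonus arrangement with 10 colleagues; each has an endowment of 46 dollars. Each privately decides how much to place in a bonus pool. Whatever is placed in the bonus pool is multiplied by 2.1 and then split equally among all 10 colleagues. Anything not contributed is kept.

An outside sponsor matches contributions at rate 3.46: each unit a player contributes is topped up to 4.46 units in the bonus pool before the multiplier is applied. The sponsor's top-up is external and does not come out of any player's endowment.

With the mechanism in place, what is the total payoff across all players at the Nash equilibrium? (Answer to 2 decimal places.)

460.00 dollars

Even with the mechanism, each unit contributed returns only 2.1 × 4.46 / 10 = 0.9366 per unit of net cost, so contributing nothing is still dominant.
At the Nash equilibrium no one contributes; group total payoff = 10 × 46 = 460.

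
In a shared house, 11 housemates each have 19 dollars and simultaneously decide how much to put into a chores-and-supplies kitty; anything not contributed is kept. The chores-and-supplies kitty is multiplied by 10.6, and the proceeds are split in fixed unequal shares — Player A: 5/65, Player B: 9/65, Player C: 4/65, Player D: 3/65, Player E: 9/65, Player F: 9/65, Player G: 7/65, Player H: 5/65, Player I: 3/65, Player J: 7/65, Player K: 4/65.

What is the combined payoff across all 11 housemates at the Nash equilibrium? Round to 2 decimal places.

1121.00 dollars

Player j's private return per contributed unit is 10.6 × (j's share). Contributing is weakly dominant for j when that share is at least 1/10.6 = 0.0943, and contributing 0 is dominant otherwise.
Player B, Player E, Player F, Player G and Player J are above the threshold, contributing 19 each; the remaining 6 contribute 0. Total contributed: 95.
The chores-and-supplies kitty pays out 10.6 × 95 = 1007.00 in total (split across the unequal shares, but the aggregate is all that matters for the group sum).
The 6 free-riders keep 19 each, adding 114. Group total = 114 + 1007.00 = 1121.00.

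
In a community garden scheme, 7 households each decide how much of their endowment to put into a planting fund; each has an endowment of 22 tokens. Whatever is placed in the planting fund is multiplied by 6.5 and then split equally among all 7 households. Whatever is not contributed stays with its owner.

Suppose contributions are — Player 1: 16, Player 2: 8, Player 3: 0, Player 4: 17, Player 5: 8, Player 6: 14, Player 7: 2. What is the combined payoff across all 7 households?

511.50 tokens

Total contributed: 16 + 8 + 0 + 17 + 8 + 14 + 2 = 65; total kept: 7 × 22 − 65 = 89.
The planting fund pays out 6.5 × 65 = 422.50 in aggregate.
Group total = 89 + 422.50 = 511.50.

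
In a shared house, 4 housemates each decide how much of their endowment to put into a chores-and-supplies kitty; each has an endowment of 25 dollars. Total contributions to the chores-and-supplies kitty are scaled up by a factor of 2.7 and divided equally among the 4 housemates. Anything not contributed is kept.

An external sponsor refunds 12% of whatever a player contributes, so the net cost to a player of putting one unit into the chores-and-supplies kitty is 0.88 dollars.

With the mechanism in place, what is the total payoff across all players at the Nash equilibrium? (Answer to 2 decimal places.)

Even with the mechanism, each unit contributed returns only (2.7/4) / 0.88 = 0.7670 per unit of net cost, so contributing nothing is still dominant.
Everyone keeps their endowment and the group total is 4 × 25 = 100.

100.00 dollars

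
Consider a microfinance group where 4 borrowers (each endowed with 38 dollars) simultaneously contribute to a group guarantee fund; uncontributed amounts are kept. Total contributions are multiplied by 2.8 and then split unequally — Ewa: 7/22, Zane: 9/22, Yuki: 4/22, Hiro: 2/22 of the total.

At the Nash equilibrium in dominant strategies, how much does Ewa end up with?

For player j, contributing a unit is worthwhile iff 2.8 × (j's share) ≥ 1, i.e. iff j's share is at least 0.3571.
The only share above 0.3571 is Zane's 9/22, contributing 38; the remaining 3 contribute 0. Total contributed: 38.
Ewa keeps 38 and receives 2.8 × 38 × 7/22 = 33.85 from the group guarantee fund, for a payoff of 71.85.

71.85 dollars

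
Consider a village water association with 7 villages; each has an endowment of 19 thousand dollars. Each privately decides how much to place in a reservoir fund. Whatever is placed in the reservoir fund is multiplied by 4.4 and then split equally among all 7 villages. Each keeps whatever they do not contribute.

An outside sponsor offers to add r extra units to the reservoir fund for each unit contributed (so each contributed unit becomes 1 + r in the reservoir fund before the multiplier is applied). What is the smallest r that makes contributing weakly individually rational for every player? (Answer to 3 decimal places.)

With matching at rate r, one contributed unit becomes (1 + r) in the reservoir fund and returns 4.4 × (1 + r) / 7 to the contributor.
Setting this equal to 1: 1 + r = 7/4.4 = 1.5909.
So the minimum matching rate is r = 1.5909 − 1 = 0.591.

0.591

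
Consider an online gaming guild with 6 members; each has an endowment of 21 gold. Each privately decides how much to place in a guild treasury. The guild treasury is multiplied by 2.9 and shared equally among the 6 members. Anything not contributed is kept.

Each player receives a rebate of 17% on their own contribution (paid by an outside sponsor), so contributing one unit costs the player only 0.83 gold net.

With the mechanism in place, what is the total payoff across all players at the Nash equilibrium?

126.00 gold

The effective private return is (2.9/6) / 0.83 = 0.5823, which is still under 1, so the mechanism doesn't change anyone's dominant strategy: zero contribution.
Everyone keeps their endowment and the group total is 6 × 21 = 126.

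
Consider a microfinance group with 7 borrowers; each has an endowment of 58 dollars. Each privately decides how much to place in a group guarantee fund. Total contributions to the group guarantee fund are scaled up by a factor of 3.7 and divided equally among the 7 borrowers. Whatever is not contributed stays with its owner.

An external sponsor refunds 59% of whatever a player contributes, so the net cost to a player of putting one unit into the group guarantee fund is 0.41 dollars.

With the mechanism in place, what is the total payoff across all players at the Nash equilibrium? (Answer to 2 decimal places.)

1741.74 dollars

With the mechanism, a contributed unit returns (3.7/7) / 0.41 = 1.2892 per unit of net cost to the contributor — now above 1 — so contributing fully is weakly dominant for every player.
So the Nash equilibrium is full contribution by all 7; the group earns 7 × (58 × 0.59 + 3.7 × 58) = 1741.74.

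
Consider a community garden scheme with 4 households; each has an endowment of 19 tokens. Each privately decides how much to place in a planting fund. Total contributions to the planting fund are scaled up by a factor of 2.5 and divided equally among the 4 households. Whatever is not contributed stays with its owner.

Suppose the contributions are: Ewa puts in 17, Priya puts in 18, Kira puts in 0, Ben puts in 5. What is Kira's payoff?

Total contributed: 17 + 18 + 0 + 5 = 40.
Each receives 2.5 × 40 / 4 = 25.00 from the planting fund.
Kira keeps 19 − 0 = 19, so Kira's payoff is 19 + 25.00 = 44.00.

44.00 tokens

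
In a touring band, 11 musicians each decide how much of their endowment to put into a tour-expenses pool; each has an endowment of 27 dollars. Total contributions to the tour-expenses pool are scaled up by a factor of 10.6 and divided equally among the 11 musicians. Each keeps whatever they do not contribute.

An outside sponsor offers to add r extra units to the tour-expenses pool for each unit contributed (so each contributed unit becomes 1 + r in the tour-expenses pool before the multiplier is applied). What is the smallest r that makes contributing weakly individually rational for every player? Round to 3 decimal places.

With matching at rate r, one contributed unit becomes (1 + r) in the tour-expenses pool and returns 10.6 × (1 + r) / 11 to the contributor.
Setting this equal to 1: 1 + r = 11/10.6 = 1.0377.
So the minimum matching rate is r = 1.0377 − 1 = 0.038.

0.038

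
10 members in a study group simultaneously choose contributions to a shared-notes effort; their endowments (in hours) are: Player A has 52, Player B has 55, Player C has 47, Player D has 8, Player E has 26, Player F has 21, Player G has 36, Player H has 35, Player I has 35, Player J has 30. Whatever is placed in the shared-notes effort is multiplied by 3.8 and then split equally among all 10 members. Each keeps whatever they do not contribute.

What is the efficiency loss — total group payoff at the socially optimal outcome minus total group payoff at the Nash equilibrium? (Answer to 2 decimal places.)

The private return per contributed unit is 3.8/10 = 0.3800 < 1 for every player regardless of endowment, so the Nash equilibrium is zero contribution and the group total is Σ E_j = 52 + 55 + 47 + 8 + 26 + 21 + 36 + 35 + 35 + 30 = 345.
Each contributed unit returns 3.800 to the group, so the social optimum is full contribution by everyone: group total = 3.800 × 345 = 1311.00.
Efficiency loss = (3.800 − 1) × 345 = 966.00.

966.00 hours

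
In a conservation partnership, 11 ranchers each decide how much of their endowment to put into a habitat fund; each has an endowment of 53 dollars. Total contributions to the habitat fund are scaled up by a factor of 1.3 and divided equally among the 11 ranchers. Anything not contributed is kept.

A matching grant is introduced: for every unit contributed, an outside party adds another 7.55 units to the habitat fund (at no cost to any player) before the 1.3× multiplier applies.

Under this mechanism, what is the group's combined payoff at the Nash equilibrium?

With the mechanism, a contributed unit returns 1.3 × 8.55 / 11 = 1.0105 per unit of net cost to the contributor — now above 1 — so contributing fully is weakly dominant for every player.
So the Nash equilibrium is full contribution by all 11; the group earns 1.3 × 8.55 × 583 = 6480.05.

6480.05 dollars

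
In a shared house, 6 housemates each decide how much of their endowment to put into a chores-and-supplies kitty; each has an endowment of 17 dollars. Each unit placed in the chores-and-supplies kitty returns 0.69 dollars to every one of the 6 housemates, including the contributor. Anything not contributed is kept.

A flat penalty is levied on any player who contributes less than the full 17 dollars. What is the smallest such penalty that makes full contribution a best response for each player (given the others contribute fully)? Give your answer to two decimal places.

5.27 dollars

Given the others contribute fully, the best deviation is to contribute 0 (any partial contribution still incurs the fine and gives up units whose private return 0.69 is below 1).
Deviating from 17 to 0 saves 17 dollars but forfeits the deviator's share of the drop in the chores-and-supplies kitty: 0.69 × 17 = 11.73.
So the deviation gain is 17 − 11.73 = 5.27, and the fine must be at least 5.27 dollars to wipe it out.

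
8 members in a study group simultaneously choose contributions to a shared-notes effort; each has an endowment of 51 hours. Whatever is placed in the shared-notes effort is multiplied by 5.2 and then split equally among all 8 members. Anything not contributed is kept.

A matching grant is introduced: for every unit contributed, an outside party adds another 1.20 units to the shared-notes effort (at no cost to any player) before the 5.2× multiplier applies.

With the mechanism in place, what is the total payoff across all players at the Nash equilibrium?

4667.52 hours

Under the mechanism each unit contributed yields 5.2 × 2.20 / 8 = 1.4300 back to its contributor per unit of net cost, which exceeds 1, making full contribution the dominant choice for everyone.
At the Nash equilibrium everyone contributes 51. Group total payoff = 5.2 × 2.20 × 408 = 4667.52.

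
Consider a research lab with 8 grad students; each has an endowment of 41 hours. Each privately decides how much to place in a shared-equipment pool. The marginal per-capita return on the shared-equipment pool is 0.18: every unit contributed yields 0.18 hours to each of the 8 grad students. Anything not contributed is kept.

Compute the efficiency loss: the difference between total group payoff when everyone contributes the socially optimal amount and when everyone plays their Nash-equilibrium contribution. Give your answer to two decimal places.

144.32 hours

The private return per contributed unit is 0.18 < 1, so contributing 0 is dominant for every player. At the Nash equilibrium everyone keeps their 41, and the group total is 8 × 41 = 328.
Each contributed unit returns 1.440 to the group as a whole (0.18 to each of 8 players), which exceeds 1, so the social optimum is full contribution: group total = 1.440 × 328 = 472.32.
Efficiency loss = 472.32 − 328 = 144.32.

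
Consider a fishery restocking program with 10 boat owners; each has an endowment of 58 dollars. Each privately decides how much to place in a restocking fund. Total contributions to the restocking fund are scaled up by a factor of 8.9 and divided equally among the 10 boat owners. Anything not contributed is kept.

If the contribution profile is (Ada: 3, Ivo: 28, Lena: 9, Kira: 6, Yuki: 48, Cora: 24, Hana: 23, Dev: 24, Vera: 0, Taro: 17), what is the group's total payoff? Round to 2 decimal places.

Total contributed: 3 + 28 + 9 + 6 + 48 + 24 + 23 + 24 + 0 + 17 = 182; total kept: 10 × 58 − 182 = 398.
The restocking fund pays out 8.9 × 182 = 1619.80 in aggregate.
Group total = 398 + 1619.80 = 2017.80.

2017.80 dollars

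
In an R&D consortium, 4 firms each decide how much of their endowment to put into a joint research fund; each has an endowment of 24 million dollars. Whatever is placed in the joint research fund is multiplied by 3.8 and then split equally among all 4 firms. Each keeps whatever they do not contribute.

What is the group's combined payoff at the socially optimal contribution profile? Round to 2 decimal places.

364.80 million dollars

Each contributed unit returns 3.800 to the group as a whole (0.9500 to each of 4 players), which exceeds 1, so the social optimum is full contribution: group total = 3.800 × 96 = 364.80.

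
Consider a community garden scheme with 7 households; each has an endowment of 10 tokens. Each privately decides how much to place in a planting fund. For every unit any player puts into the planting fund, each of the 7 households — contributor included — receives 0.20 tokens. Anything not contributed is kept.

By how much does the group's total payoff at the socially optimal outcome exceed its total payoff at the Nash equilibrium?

28.00 tokens

The private return per contributed unit is 0.20 < 1, so contributing 0 is dominant for every player. At the Nash equilibrium everyone keeps their 10, and the group total is 7 × 10 = 70.
Each contributed unit returns 1.400 to the group as a whole (0.20 to each of 7 players), which exceeds 1, so the social optimum is full contribution: group total = 1.400 × 70 = 98.00.
Efficiency loss = 98.00 − 70 = 28.00.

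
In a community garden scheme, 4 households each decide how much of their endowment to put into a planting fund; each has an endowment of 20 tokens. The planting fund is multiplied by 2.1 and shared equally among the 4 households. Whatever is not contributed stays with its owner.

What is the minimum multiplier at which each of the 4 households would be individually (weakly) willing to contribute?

A contributed unit returns (multiplier)/4 to its contributor.
This reaches 1 exactly when the multiplier is 4.

4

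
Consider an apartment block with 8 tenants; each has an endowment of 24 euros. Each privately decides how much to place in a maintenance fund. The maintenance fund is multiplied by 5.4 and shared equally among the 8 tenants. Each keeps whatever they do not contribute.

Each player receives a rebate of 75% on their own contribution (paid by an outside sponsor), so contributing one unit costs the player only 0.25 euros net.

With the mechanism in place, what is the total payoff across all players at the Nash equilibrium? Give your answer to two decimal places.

1180.80 euros

With the mechanism, a contributed unit returns (5.4/8) / 0.25 = 2.7000 per unit of net cost to the contributor — now above 1 — so contributing fully is weakly dominant for every player.
At the Nash equilibrium everyone contributes 24. Group total payoff = 8 × (24 × 0.75 + 5.4 × 24) = 1180.80.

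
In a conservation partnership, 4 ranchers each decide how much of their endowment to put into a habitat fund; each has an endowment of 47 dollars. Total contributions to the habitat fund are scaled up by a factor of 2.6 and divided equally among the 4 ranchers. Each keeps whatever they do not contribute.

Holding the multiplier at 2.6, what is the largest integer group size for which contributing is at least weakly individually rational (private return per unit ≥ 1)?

Private return per unit is 2.6/(group size), which is ≥ 1 whenever the group size is ≤ 2.6.
The largest such integer is 2.

2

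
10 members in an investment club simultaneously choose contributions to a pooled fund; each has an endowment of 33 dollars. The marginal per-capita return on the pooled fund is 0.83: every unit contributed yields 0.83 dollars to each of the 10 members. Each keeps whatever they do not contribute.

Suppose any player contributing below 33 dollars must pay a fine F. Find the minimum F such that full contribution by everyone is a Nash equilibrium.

5.61 dollars

Given the others contribute fully, the best deviation is to contribute 0 (any partial contribution still incurs the fine and gives up units whose private return 0.83 is below 1).
Deviating from 33 to 0 saves 33 dollars but forfeits the deviator's share of the drop in the pooled fund: 0.83 × 33 = 27.39.
So the deviation gain is 33 − 27.39 = 5.61, and the fine must be at least 5.61 dollars to wipe it out.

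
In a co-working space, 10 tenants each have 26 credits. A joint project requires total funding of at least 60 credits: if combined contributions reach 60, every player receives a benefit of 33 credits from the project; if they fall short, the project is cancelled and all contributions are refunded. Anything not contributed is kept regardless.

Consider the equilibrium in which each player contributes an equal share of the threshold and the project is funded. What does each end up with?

Equal share of the threshold: 60/10 = 6.
At this profile no one gains by cutting their contribution: any cut drops the total below 60, the project is cancelled, contributions are refunded, and the deviator ends with 26, which is less than 26 − 6 + 33 = 53. Contributing more than 6 just wastes the excess. So contributing exactly 6 is a best response.
Each player's payoff: 26 − 6 + 33 = 53.

53 credits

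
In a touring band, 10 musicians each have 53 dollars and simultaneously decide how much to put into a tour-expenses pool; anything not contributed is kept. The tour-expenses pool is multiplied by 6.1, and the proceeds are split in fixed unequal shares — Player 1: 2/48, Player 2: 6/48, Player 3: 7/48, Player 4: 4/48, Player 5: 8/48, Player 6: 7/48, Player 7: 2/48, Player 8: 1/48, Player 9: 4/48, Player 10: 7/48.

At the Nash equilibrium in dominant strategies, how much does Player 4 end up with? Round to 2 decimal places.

Player j's private return per contributed unit is 6.1 × (j's share). Contributing is weakly dominant for j when that share is at least 1/6.1 = 0.1639, and contributing 0 is dominant otherwise.
Only Player 5 (8/48) clears that bar, contributing 53; the remaining 9 contribute 0. Total contributed: 53.
Player 4 keeps 53 and receives 6.1 × 53 × 4/48 = 26.94 from the tour-expenses pool, for a payoff of 79.94.

79.94 dollars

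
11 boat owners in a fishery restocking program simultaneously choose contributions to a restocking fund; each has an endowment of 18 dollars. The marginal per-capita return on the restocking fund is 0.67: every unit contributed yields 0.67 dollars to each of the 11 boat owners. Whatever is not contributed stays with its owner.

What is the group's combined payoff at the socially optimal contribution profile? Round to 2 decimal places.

1459.26 dollars

Each contributed unit returns 7.370 to the group as a whole (0.67 to each of 11 players), which exceeds 1, so the social optimum is full contribution: group total = 7.370 × 198 = 1459.26.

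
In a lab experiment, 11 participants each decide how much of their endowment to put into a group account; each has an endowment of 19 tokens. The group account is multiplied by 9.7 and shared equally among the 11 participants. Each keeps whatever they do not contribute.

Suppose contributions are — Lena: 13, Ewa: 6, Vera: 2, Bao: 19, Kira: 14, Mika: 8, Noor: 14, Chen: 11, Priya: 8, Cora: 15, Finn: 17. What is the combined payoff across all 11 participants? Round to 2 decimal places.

Total contributed: 13 + 6 + 2 + 19 + 14 + 8 + 14 + 11 + 8 + 15 + 17 = 127; total kept: 11 × 19 − 127 = 82.
The group account pays out 9.7 × 127 = 1231.90 in aggregate.
Group total = 82 + 1231.90 = 1313.90.

1313.90 tokens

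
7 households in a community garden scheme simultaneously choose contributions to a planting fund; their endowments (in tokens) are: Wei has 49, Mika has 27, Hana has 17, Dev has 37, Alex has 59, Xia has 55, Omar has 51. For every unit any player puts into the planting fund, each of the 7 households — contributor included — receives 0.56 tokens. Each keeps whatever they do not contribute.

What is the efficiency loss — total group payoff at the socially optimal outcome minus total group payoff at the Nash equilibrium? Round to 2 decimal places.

The private return per contributed unit is 0.56 < 1 for everyone, so the Nash equilibrium is zero contribution and the group total is Σ E_j = 49 + 27 + 17 + 37 + 59 + 55 + 51 = 295.
Each contributed unit returns 3.920 to the group, so the social optimum is full contribution by everyone: group total = 3.920 × 295 = 1156.40.
Efficiency loss = (3.920 − 1) × 295 = 861.40.

861.40 tokens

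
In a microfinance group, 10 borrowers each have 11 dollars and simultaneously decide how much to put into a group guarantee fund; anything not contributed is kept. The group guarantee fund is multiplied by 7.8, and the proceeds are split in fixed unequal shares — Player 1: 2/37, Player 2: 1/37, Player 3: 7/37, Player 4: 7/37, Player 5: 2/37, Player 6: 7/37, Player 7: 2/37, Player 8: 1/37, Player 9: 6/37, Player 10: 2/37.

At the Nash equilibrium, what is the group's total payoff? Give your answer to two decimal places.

For player j, contributing a unit is worthwhile iff 7.8 × (j's share) ≥ 1, i.e. iff j's share is at least 0.1282.
Player 3, Player 4, Player 6 and Player 9 are above the threshold, contributing 11 each; the remaining 6 contribute 0. Total contributed: 44.
The group guarantee fund pays out 7.8 × 44 = 343.20 in total (split across the unequal shares, but the aggregate is all that matters for the group sum).
The 6 free-riders keep 11 each, adding 66. Group total = 66 + 343.20 = 409.20.

409.20 dollars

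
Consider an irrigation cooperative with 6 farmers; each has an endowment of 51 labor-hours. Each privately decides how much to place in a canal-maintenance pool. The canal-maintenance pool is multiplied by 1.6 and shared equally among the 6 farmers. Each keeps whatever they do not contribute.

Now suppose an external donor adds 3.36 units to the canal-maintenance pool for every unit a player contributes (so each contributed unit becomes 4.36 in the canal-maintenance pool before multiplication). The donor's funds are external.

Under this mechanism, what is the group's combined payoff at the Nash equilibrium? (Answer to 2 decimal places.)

2134.66 labor-hours

With the mechanism, a contributed unit returns 1.6 × 4.36 / 6 = 1.1627 per unit of net cost to the contributor — now above 1 — so contributing fully is weakly dominant for every player.
So the Nash equilibrium is full contribution by all 6; the group earns 1.6 × 4.36 × 306 = 2134.66.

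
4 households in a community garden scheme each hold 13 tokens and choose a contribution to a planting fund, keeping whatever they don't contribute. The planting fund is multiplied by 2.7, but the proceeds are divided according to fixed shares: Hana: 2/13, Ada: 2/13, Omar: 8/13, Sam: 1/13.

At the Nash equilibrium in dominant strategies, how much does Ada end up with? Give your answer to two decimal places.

18.40 tokens

A player with share s gets back 2.7·s per unit contributed, so full contribution is dominant for anyone with s > 1/2.7 = 0.3704 and zero contribution is dominant for anyone below.
Omar alone (share 8/13) is above the threshold, contributing 13; the remaining 3 contribute 0. Total contributed: 13.
Ada keeps 13 and receives 2.7 × 13 × 2/13 = 5.40 from the planting fund, for a payoff of 18.40.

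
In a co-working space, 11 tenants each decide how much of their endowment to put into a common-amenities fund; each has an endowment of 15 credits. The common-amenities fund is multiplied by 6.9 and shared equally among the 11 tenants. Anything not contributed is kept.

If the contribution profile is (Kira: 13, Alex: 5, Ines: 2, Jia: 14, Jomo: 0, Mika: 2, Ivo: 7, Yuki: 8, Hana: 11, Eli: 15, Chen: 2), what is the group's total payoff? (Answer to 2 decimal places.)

631.10 credits

Total contributed: 13 + 5 + 2 + 14 + 0 + 2 + 7 + 8 + 11 + 15 + 2 = 79; total kept: 11 × 15 − 79 = 86.
The common-amenities fund pays out 6.9 × 79 = 545.10 in aggregate.
Group total = 86 + 545.10 = 631.10.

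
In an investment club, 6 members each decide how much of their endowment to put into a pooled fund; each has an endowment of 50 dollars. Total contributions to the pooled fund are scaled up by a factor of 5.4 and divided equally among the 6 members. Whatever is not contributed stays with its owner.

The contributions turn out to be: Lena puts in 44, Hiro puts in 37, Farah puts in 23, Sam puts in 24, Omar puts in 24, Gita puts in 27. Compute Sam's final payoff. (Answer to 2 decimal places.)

187.10 dollars

Total contributed: 44 + 37 + 23 + 24 + 24 + 27 = 179.
Each receives 5.4 × 179 / 6 = 161.10 from the pooled fund.
Sam keeps 50 − 24 = 26, so Sam's payoff is 26 + 161.10 = 187.10.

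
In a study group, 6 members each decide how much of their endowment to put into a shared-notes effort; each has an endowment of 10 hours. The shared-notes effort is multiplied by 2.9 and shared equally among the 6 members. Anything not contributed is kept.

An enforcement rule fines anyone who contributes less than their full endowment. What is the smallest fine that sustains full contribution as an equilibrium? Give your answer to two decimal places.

5.17 hours

Given the others contribute fully, the best deviation is to contribute 0 (any partial contribution still incurs the fine and gives up units whose private return 0.4833 is below 1).
Deviating from 10 to 0 saves 10 hours but forfeits the deviator's share of the drop in the shared-notes effort: 2.9/6 × 10 = 4.83.
So the deviation gain is 10 − 4.83 = 5.17, and the fine must be at least 5.17 hours to wipe it out.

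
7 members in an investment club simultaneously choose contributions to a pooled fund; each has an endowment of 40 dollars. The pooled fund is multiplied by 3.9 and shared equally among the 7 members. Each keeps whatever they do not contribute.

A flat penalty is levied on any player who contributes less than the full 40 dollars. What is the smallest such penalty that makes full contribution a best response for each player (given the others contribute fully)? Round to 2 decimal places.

17.71 dollars

Given the others contribute fully, the best deviation is to contribute 0 (any partial contribution still incurs the fine and gives up units whose private return 0.5571 is below 1).
Deviating from 40 to 0 saves 40 dollars but forfeits the deviator's share of the drop in the pooled fund: 3.9/7 × 40 = 22.29.
So the deviation gain is 40 − 22.29 = 17.71, and the fine must be at least 17.71 dollars to wipe it out.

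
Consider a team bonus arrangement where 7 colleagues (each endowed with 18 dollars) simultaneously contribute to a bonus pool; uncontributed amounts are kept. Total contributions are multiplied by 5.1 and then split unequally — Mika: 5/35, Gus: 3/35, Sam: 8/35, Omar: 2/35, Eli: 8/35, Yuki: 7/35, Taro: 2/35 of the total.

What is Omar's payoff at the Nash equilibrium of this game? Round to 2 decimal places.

33.74 dollars

Player j's private return per contributed unit is 5.1 × (j's share). Contributing is weakly dominant for j when that share is at least 1/5.1 = 0.1961, and contributing 0 is dominant otherwise.
The shares above 0.1961 belong to Sam, Eli and Yuki, contributing 18 each; the remaining 4 contribute 0. Total contributed: 54.
Omar keeps 18 and receives 5.1 × 54 × 2/35 = 15.74 from the bonus pool, for a payoff of 33.74.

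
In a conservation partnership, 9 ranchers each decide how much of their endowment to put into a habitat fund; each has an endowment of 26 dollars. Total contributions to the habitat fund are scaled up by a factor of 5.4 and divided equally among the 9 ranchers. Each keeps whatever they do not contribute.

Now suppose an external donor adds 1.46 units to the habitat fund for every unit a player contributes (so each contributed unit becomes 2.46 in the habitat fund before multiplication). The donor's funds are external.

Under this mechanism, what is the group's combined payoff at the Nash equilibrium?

3108.46 dollars

The effective private return per unit is now 5.4 × 2.46 / 9 = 1.4760 > 1, so every player's dominant strategy flips to full contribution.
At the Nash equilibrium everyone contributes 26. Group total payoff = 5.4 × 2.46 × 234 = 3108.46.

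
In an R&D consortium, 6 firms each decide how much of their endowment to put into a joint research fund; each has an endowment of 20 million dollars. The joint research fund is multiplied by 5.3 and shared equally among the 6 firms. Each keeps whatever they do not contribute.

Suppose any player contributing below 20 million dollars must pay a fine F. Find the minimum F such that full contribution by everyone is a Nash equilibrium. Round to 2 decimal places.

2.33 million dollars

Given the others contribute fully, the best deviation is to contribute 0 (any partial contribution still incurs the fine and gives up units whose private return 0.8833 is below 1).
Deviating from 20 to 0 saves 20 million dollars but forfeits the deviator's share of the drop in the joint research fund: 5.3/6 × 20 = 17.67.
So the deviation gain is 20 − 17.67 = 2.33, and the fine must be at least 2.33 million dollars to wipe it out.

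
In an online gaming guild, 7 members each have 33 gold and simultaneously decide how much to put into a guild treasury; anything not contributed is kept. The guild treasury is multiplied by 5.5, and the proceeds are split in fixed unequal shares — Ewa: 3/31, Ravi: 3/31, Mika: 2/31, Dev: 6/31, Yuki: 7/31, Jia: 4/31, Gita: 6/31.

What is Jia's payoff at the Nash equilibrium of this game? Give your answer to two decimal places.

Each unit j contributes comes back to j as 5.5 × (j's share), so j prefers to contribute only if that share exceeds 1/5.5 = 0.1818; otherwise keeping the unit dominates.
Dev, Yuki and Gita clear that bar, contributing 33 each; the remaining 4 contribute 0. Total contributed: 99.
Jia keeps 33 and receives 5.5 × 99 × 4/31 = 70.26 from the guild treasury, for a payoff of 103.26.

103.26 gold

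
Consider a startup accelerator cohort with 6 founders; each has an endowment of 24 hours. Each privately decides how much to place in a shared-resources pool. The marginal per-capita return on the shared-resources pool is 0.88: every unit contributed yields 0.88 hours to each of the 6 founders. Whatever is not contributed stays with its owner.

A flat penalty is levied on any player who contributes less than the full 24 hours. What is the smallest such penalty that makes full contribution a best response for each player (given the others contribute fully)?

2.88 hours

Given the others contribute fully, the best deviation is to contribute 0 (any partial contribution still incurs the fine and gives up units whose private return 0.88 is below 1).
Deviating from 24 to 0 saves 24 hours but forfeits the deviator's share of the drop in the shared-resources pool: 0.88 × 24 = 21.12.
So the deviation gain is 24 − 21.12 = 2.88, and the fine must be at least 2.88 hours to wipe it out.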